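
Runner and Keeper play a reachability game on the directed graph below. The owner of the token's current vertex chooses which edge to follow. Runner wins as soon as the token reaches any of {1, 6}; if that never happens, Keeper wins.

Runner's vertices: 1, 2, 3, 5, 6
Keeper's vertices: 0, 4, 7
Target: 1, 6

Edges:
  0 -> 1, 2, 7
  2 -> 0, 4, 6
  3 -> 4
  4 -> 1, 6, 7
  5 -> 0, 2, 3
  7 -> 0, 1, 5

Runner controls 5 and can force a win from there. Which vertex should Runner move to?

A0 = {1, 6}
A1: add {2} — 2 (Runner) has 2→6.
A2: add {5} — 5 (Runner) has 5→2.
A3 = A2; e.g. 0 (Keeper) can still go to 7. Fixed point.
From 5, successor 2 is in the attractor (rank 1); the other successors 0, 3 are not.

2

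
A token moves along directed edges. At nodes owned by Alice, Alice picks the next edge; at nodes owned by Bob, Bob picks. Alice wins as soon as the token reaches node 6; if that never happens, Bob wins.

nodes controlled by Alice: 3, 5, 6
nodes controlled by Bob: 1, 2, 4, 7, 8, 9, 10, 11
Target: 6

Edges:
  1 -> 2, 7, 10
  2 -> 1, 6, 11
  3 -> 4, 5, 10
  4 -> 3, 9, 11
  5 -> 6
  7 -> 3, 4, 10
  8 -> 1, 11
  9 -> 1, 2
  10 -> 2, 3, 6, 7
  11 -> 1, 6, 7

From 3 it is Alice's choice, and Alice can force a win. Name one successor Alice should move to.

A0 = {6}
A1: add {5} — 5 (Alice) has 5→6.
A2: add {3} — 3 (Alice) has 3→5.
A3 = A2; e.g. 1 (Bob) can still go to 2. Fixed point.
From 3, successor 5 is in the attractor (rank 1); the other successors 4, 10 are not.

5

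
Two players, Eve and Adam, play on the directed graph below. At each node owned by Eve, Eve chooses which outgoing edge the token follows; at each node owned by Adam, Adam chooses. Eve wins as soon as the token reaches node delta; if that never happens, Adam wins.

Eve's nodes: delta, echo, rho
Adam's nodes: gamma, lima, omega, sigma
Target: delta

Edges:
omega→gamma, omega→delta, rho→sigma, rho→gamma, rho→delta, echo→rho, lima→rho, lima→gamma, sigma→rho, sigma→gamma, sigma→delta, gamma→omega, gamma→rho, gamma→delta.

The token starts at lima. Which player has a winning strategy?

A0 = {delta}
A1: add {rho} — rho (Eve) has rho→delta.
A2: add {echo} — echo (Eve) has echo→rho.
A3 = A2; e.g. omega (Adam) can still go to gamma. Fixed point.
lima never enters the attractor, so Adam can avoid the target forever.

Adam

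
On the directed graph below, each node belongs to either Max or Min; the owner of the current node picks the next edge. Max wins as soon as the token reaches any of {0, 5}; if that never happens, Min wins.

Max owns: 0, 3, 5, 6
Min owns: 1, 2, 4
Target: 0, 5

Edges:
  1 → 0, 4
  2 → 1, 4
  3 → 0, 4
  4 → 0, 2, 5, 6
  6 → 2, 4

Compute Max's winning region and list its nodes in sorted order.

0, 3, 5

A0 = {0, 5}
A1: add {3} — 3 (Max) has 3→0.
A2 = A1; e.g. 1 (Min) can still go to 4. Fixed point.
Max's winning region = {0, 3, 5}.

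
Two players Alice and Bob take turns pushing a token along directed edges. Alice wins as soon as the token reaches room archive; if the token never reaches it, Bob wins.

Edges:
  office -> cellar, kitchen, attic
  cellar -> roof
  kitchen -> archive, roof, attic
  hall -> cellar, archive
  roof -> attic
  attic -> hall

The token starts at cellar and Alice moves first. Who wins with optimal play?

Bob

Track states (vertex, player-to-move).
A0 = {(archive,Alice), (archive,Bob)}
A1: add {(kitchen,Alice), (hall,Alice)}.
A2: add {(attic,Bob)}.
A3: add {(office,Alice), (roof,Alice)}.
A4: add {(cellar,Bob)}.
A5 = A4; e.g. (office,Bob) stays out. (cellar,Alice) never enters ⇒ Bob avoids the target.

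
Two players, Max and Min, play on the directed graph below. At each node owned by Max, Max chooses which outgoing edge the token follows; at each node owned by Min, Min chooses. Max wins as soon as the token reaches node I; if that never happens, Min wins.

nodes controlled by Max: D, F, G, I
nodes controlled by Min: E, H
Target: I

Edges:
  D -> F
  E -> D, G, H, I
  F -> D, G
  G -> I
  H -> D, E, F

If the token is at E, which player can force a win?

A0 = {I}
A1: add {G} — G (Max) has G→I.
A2: add {F} — F (Max) has F→G.
A3: add {D} — D (Max) has D→F.
A4 = A3; e.g. E (Min) can still go to H. Fixed point.
E never enters the attractor, so Min can avoid the target forever.

Min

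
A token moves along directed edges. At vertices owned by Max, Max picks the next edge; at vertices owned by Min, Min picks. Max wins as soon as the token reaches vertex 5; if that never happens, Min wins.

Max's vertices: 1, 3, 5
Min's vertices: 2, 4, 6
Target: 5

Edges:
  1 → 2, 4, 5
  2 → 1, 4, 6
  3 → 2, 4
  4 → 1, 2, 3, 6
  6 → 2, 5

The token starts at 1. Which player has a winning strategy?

A0 = {5}
A1: add {1} — 1 (Max) has 1→5.
A2 = A1; e.g. 2 (Min) can still go to 4. Fixed point.
1 ∈ A1, so Max can force the target.

Max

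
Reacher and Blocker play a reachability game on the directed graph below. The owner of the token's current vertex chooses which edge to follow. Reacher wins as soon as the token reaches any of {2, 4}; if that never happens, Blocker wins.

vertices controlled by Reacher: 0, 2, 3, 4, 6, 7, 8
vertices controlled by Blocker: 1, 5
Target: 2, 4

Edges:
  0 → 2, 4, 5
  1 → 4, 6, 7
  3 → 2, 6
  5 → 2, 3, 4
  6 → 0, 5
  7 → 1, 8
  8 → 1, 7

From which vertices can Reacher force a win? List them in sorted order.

A0 = {2, 4}
A1: add {0, 3} — 0 (Reacher) has 0→2; 3 (Reacher) has 3→2.
A2: add {5, 6} — 5 (Blocker): all of {2, 3, 4} already in; 6 (Reacher) has 6→0.
A3 = A2; e.g. 1 (Blocker) can still go to 7. Fixed point.
Reacher's winning region = {0, 2, 3, 4, 5, 6}.

0, 2, 3, 4, 5, 6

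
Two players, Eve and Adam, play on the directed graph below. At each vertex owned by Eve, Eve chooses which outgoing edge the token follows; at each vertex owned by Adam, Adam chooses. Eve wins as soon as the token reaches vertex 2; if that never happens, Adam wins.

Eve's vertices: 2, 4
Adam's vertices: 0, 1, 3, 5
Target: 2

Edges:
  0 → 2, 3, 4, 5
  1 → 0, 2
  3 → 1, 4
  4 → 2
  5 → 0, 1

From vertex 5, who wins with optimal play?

Adam

A0 = {2}
A1: add {4} — 4 (Eve) has 4→2.
A2 = A1; e.g. 0 (Adam) can still go to 3. Fixed point.
5 never enters the attractor, so Adam can avoid the target forever.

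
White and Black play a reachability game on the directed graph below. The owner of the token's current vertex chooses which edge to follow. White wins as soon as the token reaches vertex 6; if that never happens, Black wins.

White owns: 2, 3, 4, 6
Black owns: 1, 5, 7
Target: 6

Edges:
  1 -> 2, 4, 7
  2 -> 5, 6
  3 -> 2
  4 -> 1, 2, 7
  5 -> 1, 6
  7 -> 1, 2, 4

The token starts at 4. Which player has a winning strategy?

White

A0 = {6}
A1: add {2} — 2 (White) has 2→6.
A2: add {3, 4} — 3 (White) has 3→2; 4 (White) has 4→2.
A3 = A2; e.g. 1 (Black) can still go to 7. Fixed point.
4 ∈ A2, so White can force the target.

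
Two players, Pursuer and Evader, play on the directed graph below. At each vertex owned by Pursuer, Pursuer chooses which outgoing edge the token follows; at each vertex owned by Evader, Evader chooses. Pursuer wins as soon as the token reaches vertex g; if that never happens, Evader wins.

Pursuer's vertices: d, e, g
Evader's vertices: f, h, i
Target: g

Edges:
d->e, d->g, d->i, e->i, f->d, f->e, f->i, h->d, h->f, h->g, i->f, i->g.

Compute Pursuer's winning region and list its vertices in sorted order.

A0 = {g}
A1: add {d} — d (Pursuer) has d→g.
A2 = A1; e.g. e (Pursuer) has no edge into A1. Fixed point.
Pursuer's winning region = {d, g}.

d, g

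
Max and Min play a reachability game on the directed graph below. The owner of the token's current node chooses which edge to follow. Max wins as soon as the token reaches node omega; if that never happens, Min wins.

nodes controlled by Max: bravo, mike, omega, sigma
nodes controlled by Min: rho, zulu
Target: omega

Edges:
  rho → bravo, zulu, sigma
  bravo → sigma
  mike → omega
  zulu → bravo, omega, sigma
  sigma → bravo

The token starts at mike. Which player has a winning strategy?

Max

A0 = {omega}
A1: add {mike} — mike (Max) has mike→omega.
A2 = A1; e.g. rho (Min) can still go to bravo. Fixed point.
mike ∈ A1, so Max can force the target.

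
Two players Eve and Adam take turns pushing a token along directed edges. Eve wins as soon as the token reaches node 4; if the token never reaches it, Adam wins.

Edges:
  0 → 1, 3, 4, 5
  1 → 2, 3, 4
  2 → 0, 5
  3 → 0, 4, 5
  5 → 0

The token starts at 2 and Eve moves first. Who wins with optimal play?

Eve

Track states (vertex, player-to-move).
A0 = {(4,Eve), (4,Adam)}
A1: add {(0,Eve), (1,Eve), (3,Eve)}.
A2: add {(5,Adam)}.
A3: add {(2,Eve)}.
(2,Eve) ∈ A3 ⇒ Eve forces the target.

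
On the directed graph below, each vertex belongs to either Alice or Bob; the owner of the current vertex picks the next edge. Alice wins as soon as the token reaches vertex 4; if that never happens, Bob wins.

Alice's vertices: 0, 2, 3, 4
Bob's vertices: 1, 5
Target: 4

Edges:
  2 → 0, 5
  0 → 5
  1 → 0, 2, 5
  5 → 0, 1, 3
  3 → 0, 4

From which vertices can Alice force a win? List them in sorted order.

3, 4

A0 = {4}
A1: add {3} — 3 (Alice) has 3→4.
A2 = A1; e.g. 0 (Alice) has no edge into A1. Fixed point.
Alice's winning region = {3, 4}.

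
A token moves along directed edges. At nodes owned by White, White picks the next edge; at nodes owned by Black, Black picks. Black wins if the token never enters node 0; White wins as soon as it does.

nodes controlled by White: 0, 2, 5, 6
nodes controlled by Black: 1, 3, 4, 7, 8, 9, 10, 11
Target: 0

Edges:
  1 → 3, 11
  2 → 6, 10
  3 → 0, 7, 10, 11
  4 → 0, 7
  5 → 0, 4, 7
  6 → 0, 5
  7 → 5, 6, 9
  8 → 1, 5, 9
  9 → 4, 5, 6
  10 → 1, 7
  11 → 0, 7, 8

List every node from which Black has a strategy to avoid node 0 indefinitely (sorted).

1, 3, 4, 7, 8, 9, 10, 11

A0 = {0}
A1: add {5, 6} — 5 (White) has 5→0; 6 (White) has 6→0.
A2: add {2} — 2 (White) has 2→6.
A3 = A2; e.g. 1 (Black) can still go to 3. Fixed point.
White's attractor = {0, 2, 5, 6}; Black avoids the target exactly from the complement.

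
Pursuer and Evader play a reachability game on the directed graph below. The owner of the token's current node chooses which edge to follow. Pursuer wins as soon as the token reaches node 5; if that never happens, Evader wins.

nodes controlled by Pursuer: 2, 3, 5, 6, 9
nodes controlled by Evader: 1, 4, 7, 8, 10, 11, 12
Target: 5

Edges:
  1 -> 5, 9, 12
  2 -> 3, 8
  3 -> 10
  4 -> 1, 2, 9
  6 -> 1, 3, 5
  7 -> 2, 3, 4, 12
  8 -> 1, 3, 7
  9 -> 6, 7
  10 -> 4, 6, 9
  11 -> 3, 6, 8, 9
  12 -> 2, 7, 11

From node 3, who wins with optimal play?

Evader

A0 = {5}
A1: add {6} — 6 (Pursuer) has 6→5.
A2: add {9} — 9 (Pursuer) has 9→6.
A3 = A2; e.g. 1 (Evader) can still go to 12. Fixed point.
3 never enters the attractor, so Evader can avoid the target forever.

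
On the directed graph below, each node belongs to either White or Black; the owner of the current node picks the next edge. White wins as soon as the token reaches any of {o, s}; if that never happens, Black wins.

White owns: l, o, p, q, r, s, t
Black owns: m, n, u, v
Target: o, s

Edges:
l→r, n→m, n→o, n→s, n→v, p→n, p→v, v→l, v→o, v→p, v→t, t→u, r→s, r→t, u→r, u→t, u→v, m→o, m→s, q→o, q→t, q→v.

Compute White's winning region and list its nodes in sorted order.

A0 = {o, s}
A1: add {m, q, r} — m (Black): all of {o, s} already in; q (White) has q→o; r (White) has r→s.
A2: add {l} — l (White) has l→r.
A3 = A2; e.g. n (Black) can still go to v. Fixed point.
White's winning region = {l, m, o, q, r, s}.

l, m, o, q, r, s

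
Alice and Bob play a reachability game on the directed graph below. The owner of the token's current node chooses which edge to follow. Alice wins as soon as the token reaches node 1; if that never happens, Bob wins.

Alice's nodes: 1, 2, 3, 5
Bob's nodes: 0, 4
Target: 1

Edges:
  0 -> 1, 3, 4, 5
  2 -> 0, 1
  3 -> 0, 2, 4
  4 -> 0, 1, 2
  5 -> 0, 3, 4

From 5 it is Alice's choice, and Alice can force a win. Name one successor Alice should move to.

3

A0 = {1}
A1: add {2} — 2 (Alice) has 2→1.
A2: add {3} — 3 (Alice) has 3→2.
A3: add {5} — 5 (Alice) has 5→3.
A4 = A3; e.g. 0 (Bob) can still go to 4. Fixed point.
From 5, successor 3 is in the attractor (rank 2); the other successors 0, 4 are not.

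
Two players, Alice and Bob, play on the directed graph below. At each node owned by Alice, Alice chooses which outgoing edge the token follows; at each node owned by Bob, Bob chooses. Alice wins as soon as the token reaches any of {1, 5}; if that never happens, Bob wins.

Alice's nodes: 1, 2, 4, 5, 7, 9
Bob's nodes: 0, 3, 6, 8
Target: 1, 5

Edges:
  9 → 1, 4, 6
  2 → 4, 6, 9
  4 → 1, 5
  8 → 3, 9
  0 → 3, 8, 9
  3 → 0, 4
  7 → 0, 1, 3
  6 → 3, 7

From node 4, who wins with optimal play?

A0 = {1, 5}
A1: add {4, 7, 9} — 4 (Alice) has 4→1; 7 (Alice) has 7→1; 9 (Alice) has 9→1.
4 ∈ A1, so Alice can force the target.

Alice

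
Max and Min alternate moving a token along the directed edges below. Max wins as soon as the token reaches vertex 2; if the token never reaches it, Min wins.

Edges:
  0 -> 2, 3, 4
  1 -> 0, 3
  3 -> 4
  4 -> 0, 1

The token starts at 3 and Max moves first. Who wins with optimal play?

Min

Track states (vertex, player-to-move).
A0 = {(2,Max), (2,Min)}
A1: add {(0,Max)}.
A2 = A1; e.g. (0,Min) stays out. (3,Max) never enters ⇒ Min avoids the target.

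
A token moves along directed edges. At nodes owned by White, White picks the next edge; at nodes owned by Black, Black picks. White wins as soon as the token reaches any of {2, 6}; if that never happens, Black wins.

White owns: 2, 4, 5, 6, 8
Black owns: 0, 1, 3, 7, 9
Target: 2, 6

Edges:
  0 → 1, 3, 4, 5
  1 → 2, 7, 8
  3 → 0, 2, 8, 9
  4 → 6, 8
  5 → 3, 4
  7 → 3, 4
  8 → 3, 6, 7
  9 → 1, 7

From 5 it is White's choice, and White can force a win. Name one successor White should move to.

A0 = {2, 6}
A1: add {4, 8} — 4 (White) has 4→6; 8 (White) has 8→6.
A2: add {5} — 5 (White) has 5→4.
A3 = A2; e.g. 0 (Black) can still go to 1. Fixed point.
From 5, successor 4 is in the attractor (rank 1); the other successor 3 is not.

4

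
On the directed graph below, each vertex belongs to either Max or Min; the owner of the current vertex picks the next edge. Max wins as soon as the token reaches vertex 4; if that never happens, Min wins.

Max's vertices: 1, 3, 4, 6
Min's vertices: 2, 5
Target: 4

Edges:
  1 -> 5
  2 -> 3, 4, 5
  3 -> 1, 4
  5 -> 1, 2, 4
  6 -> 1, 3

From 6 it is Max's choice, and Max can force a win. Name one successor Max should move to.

A0 = {4}
A1: add {3} — 3 (Max) has 3→4.
A2: add {6} — 6 (Max) has 6→3.
A3 = A2; e.g. 1 (Max) has no edge into A2. Fixed point.
From 6, successor 3 is in the attractor (rank 1); the other successor 1 is not.

3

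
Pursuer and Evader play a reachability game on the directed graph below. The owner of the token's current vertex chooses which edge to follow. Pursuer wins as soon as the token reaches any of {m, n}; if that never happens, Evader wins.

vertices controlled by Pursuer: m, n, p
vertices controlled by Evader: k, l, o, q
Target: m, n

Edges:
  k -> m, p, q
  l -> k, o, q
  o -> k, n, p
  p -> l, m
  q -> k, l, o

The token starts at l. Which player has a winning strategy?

Evader

A0 = {m, n}
A1: add {p} — p (Pursuer) has p→m.
A2 = A1; e.g. k (Evader) can still go to q. Fixed point.
l never enters the attractor, so Evader can avoid the target forever.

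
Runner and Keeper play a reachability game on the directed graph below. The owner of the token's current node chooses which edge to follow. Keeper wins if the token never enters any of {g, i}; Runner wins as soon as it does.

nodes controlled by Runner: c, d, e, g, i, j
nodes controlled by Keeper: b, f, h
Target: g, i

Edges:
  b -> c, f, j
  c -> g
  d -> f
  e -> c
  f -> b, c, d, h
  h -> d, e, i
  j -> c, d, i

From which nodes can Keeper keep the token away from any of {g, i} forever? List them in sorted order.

A0 = {g, i}
A1: add {c, j} — c (Runner) has c→g; j (Runner) has j→i.
A2: add {e} — e (Runner) has e→c.
A3 = A2; e.g. b (Keeper) can still go to f. Fixed point.
Runner's attractor = {c, e, g, i, j}; Keeper avoids the target exactly from the complement.

b, d, f, h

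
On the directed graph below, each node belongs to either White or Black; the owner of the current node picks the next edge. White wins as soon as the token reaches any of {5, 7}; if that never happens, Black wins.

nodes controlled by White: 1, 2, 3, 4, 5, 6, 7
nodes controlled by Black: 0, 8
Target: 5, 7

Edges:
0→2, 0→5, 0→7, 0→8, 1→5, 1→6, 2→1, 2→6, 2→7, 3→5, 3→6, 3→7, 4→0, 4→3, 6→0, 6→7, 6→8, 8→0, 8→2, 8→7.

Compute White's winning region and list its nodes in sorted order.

1, 2, 3, 4, 5, 6, 7

A0 = {5, 7}
A1: add {1, 2, 3, 6} — 1 (White) has 1→5; 2 (White) has 2→7; 3 (White) has 3→5; 6 (White) has 6→7.
A2: add {4} — 4 (White) has 4→3.
A3 = A2; e.g. 0 (Black) can still go to 8. Fixed point.
White's winning region = {1, 2, 3, 4, 5, 6, 7}.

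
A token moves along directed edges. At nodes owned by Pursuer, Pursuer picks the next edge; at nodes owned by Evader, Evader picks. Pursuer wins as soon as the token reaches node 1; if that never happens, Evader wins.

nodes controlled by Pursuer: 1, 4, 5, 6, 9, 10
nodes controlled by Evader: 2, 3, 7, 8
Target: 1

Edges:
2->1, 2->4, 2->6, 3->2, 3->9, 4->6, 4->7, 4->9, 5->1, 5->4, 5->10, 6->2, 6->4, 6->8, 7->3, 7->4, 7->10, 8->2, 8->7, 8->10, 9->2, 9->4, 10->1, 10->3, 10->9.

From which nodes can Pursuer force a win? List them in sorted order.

1, 5, 10

A0 = {1}
A1: add {5, 10} — 5 (Pursuer) has 5→1; 10 (Pursuer) has 10→1.
A2 = A1; e.g. 2 (Evader) can still go to 4. Fixed point.
Pursuer's winning region = {1, 5, 10}.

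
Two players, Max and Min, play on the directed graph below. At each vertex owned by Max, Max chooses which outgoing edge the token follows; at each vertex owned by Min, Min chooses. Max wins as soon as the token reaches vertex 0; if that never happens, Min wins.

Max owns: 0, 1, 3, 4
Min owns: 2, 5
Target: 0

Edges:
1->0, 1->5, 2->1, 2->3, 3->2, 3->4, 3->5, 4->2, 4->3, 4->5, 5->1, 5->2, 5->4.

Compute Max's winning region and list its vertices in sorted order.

0, 1

A0 = {0}
A1: add {1} — 1 (Max) has 1→0.
A2 = A1; e.g. 2 (Min) can still go to 3. Fixed point.
Max's winning region = {0, 1}.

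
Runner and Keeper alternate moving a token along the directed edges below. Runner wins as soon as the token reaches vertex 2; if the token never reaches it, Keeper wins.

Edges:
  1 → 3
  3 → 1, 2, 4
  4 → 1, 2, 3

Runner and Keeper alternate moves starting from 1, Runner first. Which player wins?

Keeper

Track states (vertex, player-to-move).
A0 = {(2,Runner), (2,Keeper)}
A1: add {(3,Runner), (4,Runner)}.
A2: add {(1,Keeper)}.
A3 = A2; e.g. (1,Runner) stays out. (1,Runner) never enters ⇒ Keeper avoids the target.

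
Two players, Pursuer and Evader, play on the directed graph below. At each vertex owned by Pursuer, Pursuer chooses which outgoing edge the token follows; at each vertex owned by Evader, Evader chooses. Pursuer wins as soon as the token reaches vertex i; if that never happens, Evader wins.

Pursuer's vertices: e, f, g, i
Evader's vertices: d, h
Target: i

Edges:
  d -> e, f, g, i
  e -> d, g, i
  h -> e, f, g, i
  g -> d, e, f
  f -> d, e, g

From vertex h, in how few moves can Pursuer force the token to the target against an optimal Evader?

A0 = {i}
A1: add {e} — e (Pursuer) has e→i.
A2: add {f, g} — f (Pursuer) has f→e; g (Pursuer) has g→e.
A3: add {d, h} — d (Evader): all of {e, f, g, i} already in; h (Evader): all of {e, f, g, i} already in.
A3 = all vertices. Fixed point.
h enters the attractor at level 3, so Pursuer can force the target in 3 moves from there.

3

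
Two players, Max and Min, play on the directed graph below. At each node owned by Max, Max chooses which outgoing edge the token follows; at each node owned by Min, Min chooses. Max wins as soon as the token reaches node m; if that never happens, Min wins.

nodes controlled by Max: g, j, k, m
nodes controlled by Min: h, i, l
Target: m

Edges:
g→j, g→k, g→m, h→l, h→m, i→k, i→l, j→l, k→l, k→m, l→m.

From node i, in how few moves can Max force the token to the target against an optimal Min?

A0 = {m}
A1: add {g, k, l} — g (Max) has g→m; k (Max) has k→m; l (Min): all of {m} already in.
A2: add {h, i, j} — h (Min): all of {l, m} already in; i (Min): all of {k, l} already in; j (Max) has j→l.
A2 = all vertices. Fixed point.
i enters the attractor at level 2, so Max can force the target in 2 moves from there.

2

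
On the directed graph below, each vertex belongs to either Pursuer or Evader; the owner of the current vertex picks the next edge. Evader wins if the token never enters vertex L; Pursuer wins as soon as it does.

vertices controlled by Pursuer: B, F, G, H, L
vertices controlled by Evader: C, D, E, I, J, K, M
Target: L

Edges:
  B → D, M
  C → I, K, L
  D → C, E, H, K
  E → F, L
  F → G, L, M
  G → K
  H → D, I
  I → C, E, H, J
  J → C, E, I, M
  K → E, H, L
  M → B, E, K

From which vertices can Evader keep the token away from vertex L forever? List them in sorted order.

B, C, D, G, H, I, J, K, M

A0 = {L}
A1: add {F} — F (Pursuer) has F→L.
A2: add {E} — E (Evader): all of {F, L} already in.
A3 = A2; e.g. B (Pursuer) has no edge into A2. Fixed point.
Pursuer's attractor = {E, F, L}; Evader avoids the target exactly from the complement.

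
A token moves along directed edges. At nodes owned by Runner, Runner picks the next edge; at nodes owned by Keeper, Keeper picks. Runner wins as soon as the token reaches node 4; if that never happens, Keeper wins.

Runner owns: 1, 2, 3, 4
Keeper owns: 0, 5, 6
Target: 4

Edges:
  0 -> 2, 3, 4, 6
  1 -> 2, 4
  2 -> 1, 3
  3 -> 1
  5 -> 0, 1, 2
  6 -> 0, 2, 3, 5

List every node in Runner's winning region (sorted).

A0 = {4}
A1: add {1} — 1 (Runner) has 1→4.
A2: add {2, 3} — 2 (Runner) has 2→1; 3 (Runner) has 3→1.
A3 = A2; e.g. 0 (Keeper) can still go to 6. Fixed point.
Runner's winning region = {1, 2, 3, 4}.

1, 2, 3, 4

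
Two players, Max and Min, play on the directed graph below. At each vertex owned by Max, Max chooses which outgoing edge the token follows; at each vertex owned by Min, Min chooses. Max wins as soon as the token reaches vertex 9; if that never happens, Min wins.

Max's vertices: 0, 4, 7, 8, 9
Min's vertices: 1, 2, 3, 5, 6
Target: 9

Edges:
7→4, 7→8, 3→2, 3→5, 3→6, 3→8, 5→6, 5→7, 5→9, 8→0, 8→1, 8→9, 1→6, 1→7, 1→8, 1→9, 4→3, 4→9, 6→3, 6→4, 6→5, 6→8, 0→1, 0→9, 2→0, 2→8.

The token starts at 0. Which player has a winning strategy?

Max

A0 = {9}
A1: add {0, 4, 8} — 0 (Max) has 0→9; 4 (Max) has 4→9; 8 (Max) has 8→9.
0 ∈ A1, so Max can force the target.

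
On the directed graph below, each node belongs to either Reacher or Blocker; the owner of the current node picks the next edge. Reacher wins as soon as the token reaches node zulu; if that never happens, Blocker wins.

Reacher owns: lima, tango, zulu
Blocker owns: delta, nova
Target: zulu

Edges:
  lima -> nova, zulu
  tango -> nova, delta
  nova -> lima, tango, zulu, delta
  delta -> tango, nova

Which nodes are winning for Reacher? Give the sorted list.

A0 = {zulu}
A1: add {lima} — lima (Reacher) has lima→zulu.
A2 = A1; e.g. tango (Reacher) has no edge into A1. Fixed point.
Reacher's winning region = {lima, zulu}.

lima, zulu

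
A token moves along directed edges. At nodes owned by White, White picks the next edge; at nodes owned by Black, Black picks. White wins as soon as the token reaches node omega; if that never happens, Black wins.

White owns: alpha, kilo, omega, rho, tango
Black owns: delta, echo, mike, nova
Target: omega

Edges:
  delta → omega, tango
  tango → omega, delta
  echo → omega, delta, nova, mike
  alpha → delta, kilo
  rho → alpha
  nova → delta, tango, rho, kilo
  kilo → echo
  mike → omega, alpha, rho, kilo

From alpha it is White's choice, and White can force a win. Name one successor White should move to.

delta

A0 = {omega}
A1: add {tango} — tango (White) has tango→omega.
A2: add {delta} — delta (Black): all of {omega, tango} already in.
A3: add {alpha} — alpha (White) has alpha→delta.
A4: add {rho} — rho (White) has rho→alpha.
A5 = A4; e.g. echo (Black) can still go to nova. Fixed point.
From alpha, successor delta is in the attractor (rank 2); the other successor kilo is not.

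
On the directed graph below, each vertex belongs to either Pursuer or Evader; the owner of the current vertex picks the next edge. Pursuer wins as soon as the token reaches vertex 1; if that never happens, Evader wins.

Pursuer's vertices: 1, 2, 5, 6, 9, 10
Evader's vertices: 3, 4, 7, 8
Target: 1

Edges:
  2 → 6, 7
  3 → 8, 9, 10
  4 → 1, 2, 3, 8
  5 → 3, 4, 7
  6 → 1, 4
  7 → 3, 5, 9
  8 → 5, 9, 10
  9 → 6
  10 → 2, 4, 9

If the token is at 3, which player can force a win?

Evader

A0 = {1}
A1: add {6} — 6 (Pursuer) has 6→1.
A2: add {2, 9} — 2 (Pursuer) has 2→6; 9 (Pursuer) has 9→6.
A3: add {10} — 10 (Pursuer) has 10→2.
A4 = A3; e.g. 3 (Evader) can still go to 8. Fixed point.
3 never enters the attractor, so Evader can avoid the target forever.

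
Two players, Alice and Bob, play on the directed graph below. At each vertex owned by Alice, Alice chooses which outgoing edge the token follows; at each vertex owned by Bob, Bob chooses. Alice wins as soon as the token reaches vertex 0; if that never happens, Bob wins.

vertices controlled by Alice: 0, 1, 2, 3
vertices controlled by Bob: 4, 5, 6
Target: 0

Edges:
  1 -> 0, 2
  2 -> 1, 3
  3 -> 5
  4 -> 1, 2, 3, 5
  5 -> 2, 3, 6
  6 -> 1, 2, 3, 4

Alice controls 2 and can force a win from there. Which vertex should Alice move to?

1

A0 = {0}
A1: add {1} — 1 (Alice) has 1→0.
A2: add {2} — 2 (Alice) has 2→1.
A3 = A2; e.g. 3 (Alice) has no edge into A2. Fixed point.
From 2, successor 1 is in the attractor (rank 1); the other successor 3 is not.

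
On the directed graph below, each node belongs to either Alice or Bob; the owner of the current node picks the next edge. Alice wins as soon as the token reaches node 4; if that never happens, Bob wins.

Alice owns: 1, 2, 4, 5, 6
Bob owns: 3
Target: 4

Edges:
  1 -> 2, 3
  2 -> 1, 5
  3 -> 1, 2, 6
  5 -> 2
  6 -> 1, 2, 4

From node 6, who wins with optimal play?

Alice

A0 = {4}
A1: add {6} — 6 (Alice) has 6→4.
A2 = A1; e.g. 1 (Alice) has no edge into A1. Fixed point.
6 ∈ A1, so Alice can force the target.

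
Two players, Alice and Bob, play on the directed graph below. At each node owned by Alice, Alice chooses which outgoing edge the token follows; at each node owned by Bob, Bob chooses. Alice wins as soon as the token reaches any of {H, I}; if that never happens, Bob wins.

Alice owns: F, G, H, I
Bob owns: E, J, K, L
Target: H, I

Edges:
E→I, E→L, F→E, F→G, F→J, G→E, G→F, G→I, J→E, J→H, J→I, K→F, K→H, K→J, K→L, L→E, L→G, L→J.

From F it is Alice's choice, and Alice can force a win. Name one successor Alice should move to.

G

A0 = {H, I}
A1: add {G} — G (Alice) has G→I.
A2: add {F} — F (Alice) has F→G.
A3 = A2; e.g. E (Bob) can still go to L. Fixed point.
From F, successor G is in the attractor (rank 1); the other successors E, J are not.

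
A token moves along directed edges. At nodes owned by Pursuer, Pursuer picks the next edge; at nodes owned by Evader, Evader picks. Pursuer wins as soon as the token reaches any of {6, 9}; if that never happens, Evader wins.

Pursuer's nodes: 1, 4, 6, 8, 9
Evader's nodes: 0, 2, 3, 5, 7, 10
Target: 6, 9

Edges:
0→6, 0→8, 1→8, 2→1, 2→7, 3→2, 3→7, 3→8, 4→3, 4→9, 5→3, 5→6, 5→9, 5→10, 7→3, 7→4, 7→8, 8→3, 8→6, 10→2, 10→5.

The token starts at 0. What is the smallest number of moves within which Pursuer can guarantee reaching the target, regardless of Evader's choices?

A0 = {6, 9}
A1: add {4, 8} — 4 (Pursuer) has 4→9; 8 (Pursuer) has 8→6.
A2: add {0, 1} — 0 (Evader): all of {6, 8} already in; 1 (Pursuer) has 1→8.
A3 = A2; e.g. 2 (Evader) can still go to 7. Fixed point.
0 enters the attractor at level 2, so Pursuer can force the target in 2 moves from there.

2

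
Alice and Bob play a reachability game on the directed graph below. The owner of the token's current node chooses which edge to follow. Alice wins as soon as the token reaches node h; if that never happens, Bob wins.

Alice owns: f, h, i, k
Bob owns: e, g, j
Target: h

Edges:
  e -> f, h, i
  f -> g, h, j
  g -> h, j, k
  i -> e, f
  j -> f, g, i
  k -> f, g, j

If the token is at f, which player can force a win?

Alice

A0 = {h}
A1: add {f} — f (Alice) has f→h.
f ∈ A1, so Alice can force the target.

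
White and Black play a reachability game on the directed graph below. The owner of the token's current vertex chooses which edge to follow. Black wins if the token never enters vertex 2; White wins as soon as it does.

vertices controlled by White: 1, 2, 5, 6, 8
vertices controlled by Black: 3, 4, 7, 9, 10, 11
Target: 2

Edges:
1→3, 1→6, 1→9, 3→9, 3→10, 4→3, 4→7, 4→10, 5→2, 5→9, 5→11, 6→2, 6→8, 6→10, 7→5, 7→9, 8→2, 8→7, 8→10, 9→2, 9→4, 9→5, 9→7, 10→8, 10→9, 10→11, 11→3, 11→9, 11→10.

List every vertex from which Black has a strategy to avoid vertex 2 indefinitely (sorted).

A0 = {2}
A1: add {5, 6, 8} — 5 (White) has 5→2; 6 (White) has 6→2; 8 (White) has 8→2.
A2: add {1} — 1 (White) has 1→6.
A3 = A2; e.g. 3 (Black) can still go to 9. Fixed point.
White's attractor = {1, 2, 5, 6, 8}; Black avoids the target exactly from the complement.

3, 4, 7, 9, 10, 11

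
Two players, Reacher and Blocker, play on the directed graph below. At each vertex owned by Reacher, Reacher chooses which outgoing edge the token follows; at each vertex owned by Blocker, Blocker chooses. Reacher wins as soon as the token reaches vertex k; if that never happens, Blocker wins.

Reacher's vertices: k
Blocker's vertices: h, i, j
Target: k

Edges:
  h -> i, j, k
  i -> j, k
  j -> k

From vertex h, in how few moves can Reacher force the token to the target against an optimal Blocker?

A0 = {k}
A1: add {j} — j (Blocker): all of {k} already in.
A2: add {i} — i (Blocker): all of {j, k} already in.
A3: add {h} — h (Blocker): all of {i, j, k} already in.
A3 = all vertices. Fixed point.
h enters the attractor at level 3, so Reacher can force the target in 3 moves from there.

3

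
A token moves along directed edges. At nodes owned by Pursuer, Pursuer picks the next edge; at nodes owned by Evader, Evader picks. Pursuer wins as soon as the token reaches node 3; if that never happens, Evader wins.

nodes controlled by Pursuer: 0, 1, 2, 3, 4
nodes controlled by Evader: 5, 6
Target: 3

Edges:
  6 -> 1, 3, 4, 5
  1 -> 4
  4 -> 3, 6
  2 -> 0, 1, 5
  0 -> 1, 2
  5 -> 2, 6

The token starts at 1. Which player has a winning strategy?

Pursuer

A0 = {3}
A1: add {4} — 4 (Pursuer) has 4→3.
A2: add {1} — 1 (Pursuer) has 1→4.
1 ∈ A2, so Pursuer can force the target.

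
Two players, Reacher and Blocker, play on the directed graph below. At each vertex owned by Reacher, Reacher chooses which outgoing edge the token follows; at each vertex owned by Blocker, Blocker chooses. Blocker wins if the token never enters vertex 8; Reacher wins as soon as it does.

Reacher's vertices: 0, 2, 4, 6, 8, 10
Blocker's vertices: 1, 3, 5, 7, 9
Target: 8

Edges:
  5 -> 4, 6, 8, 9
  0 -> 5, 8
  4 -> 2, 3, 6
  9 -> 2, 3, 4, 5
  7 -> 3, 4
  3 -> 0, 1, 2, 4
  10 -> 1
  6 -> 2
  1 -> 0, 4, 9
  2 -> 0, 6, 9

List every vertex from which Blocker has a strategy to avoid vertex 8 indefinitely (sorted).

1, 3, 5, 7, 9, 10

A0 = {8}
A1: add {0} — 0 (Reacher) has 0→8.
A2: add {2} — 2 (Reacher) has 2→0.
A3: add {4, 6} — 4 (Reacher) has 4→2; 6 (Reacher) has 6→2.
A4 = A3; e.g. 1 (Blocker) can still go to 9. Fixed point.
Reacher's attractor = {0, 2, 4, 6, 8}; Blocker avoids the target exactly from the complement.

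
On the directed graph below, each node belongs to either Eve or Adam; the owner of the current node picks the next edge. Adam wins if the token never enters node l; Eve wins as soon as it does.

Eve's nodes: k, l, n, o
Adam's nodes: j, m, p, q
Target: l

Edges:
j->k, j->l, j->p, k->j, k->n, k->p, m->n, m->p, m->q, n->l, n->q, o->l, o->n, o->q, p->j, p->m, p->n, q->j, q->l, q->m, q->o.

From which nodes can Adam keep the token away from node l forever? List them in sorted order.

A0 = {l}
A1: add {n, o} — n (Eve) has n→l; o (Eve) has o→l.
A2: add {k} — k (Eve) has k→n.
A3 = A2; e.g. j (Adam) can still go to p. Fixed point.
Eve's attractor = {k, l, n, o}; Adam avoids the target exactly from the complement.

j, m, p, q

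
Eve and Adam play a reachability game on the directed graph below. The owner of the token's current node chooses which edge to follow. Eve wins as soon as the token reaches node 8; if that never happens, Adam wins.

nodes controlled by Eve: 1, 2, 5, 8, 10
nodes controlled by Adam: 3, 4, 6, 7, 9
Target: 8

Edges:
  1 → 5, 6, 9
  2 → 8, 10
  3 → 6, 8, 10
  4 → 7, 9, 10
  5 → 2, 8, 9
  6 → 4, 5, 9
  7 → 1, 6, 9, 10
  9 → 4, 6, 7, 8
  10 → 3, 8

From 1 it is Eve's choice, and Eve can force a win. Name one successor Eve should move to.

A0 = {8}
A1: add {2, 5, 10} — 2 (Eve) has 2→8; 5 (Eve) has 5→8; 10 (Eve) has 10→8.
A2: add {1} — 1 (Eve) has 1→5.
A3 = A2; e.g. 3 (Adam) can still go to 6. Fixed point.
From 1, successor 5 is in the attractor (rank 1); the other successors 6, 9 are not.

5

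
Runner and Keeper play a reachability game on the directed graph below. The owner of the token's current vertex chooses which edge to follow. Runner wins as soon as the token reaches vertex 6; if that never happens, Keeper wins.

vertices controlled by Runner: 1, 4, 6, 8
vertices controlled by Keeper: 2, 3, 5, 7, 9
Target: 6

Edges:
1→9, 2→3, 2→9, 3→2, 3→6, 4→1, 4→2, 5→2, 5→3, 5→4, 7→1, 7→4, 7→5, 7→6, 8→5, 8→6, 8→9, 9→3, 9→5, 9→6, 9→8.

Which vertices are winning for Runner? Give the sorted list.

A0 = {6}
A1: add {8} — 8 (Runner) has 8→6.
A2 = A1; e.g. 1 (Runner) has no edge into A1. Fixed point.
Runner's winning region = {6, 8}.

6, 8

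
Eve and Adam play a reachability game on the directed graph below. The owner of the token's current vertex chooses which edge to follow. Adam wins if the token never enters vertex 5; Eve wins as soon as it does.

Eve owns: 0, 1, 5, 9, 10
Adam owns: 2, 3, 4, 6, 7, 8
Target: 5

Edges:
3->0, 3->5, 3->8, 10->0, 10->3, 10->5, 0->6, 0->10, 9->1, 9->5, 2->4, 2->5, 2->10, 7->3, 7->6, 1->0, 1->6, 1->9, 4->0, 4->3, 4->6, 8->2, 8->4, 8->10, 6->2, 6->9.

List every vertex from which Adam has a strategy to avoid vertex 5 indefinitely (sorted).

2, 3, 4, 6, 7, 8

A0 = {5}
A1: add {9, 10} — 9 (Eve) has 9→5; 10 (Eve) has 10→5.
A2: add {0, 1} — 0 (Eve) has 0→10; 1 (Eve) has 1→9.
A3 = A2; e.g. 2 (Adam) can still go to 4. Fixed point.
Eve's attractor = {0, 1, 5, 9, 10}; Adam avoids the target exactly from the complement.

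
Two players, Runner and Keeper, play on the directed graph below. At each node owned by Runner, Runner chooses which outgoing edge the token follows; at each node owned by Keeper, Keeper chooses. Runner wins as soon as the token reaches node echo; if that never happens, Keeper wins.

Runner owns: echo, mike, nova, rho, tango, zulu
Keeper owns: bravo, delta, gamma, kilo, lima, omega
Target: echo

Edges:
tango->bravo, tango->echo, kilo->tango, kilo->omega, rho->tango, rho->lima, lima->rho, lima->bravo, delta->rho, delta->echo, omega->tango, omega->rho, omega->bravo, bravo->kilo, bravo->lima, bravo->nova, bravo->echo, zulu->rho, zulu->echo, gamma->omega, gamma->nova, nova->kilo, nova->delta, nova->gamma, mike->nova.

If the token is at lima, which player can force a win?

A0 = {echo}
A1: add {tango, zulu} — tango (Runner) has tango→echo; zulu (Runner) has zulu→echo.
A2: add {rho} — rho (Runner) has rho→tango.
A3: add {delta} — delta (Keeper): all of {rho, echo} already in.
A4: add {nova} — nova (Runner) has nova→delta.
A5: add {mike} — mike (Runner) has mike→nova.
A6 = A5; e.g. kilo (Keeper) can still go to omega. Fixed point.
lima never enters the attractor, so Keeper can avoid the target forever.

Keeper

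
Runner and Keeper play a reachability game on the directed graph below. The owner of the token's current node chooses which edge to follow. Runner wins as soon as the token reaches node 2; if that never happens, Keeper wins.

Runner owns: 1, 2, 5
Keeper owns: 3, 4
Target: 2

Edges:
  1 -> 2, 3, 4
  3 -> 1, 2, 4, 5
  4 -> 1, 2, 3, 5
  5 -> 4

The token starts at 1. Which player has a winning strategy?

Runner

A0 = {2}
A1: add {1} — 1 (Runner) has 1→2.
A2 = A1; e.g. 3 (Keeper) can still go to 4. Fixed point.
1 ∈ A1, so Runner can force the target.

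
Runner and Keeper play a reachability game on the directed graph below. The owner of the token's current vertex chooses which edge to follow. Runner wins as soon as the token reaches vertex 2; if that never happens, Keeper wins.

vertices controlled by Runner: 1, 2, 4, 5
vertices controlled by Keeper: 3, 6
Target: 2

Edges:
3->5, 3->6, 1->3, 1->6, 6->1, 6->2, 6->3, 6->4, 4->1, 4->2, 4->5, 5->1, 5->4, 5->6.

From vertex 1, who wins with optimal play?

Keeper

A0 = {2}
A1: add {4} — 4 (Runner) has 4→2.
A2: add {5} — 5 (Runner) has 5→4.
A3 = A2; e.g. 1 (Runner) has no edge into A2. Fixed point.
1 never enters the attractor, so Keeper can avoid the target forever.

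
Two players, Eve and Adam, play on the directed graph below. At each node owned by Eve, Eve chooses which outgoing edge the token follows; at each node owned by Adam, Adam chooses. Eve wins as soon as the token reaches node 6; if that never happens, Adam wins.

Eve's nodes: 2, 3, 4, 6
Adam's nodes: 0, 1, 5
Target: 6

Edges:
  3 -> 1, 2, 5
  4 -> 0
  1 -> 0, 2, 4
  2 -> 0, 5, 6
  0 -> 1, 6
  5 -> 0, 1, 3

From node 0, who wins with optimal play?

A0 = {6}
A1: add {2} — 2 (Eve) has 2→6.
A2: add {3} — 3 (Eve) has 3→2.
A3 = A2; e.g. 0 (Adam) can still go to 1. Fixed point.
0 never enters the attractor, so Adam can avoid the target forever.

Adam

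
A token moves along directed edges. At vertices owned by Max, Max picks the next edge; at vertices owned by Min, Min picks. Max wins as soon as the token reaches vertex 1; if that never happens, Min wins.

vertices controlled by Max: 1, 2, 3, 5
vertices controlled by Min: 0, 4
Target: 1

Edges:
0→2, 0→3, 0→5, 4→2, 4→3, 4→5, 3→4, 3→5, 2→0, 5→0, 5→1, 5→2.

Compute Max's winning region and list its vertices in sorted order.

1, 3, 5

A0 = {1}
A1: add {5} — 5 (Max) has 5→1.
A2: add {3} — 3 (Max) has 3→5.
A3 = A2; e.g. 0 (Min) can still go to 2. Fixed point.
Max's winning region = {1, 3, 5}.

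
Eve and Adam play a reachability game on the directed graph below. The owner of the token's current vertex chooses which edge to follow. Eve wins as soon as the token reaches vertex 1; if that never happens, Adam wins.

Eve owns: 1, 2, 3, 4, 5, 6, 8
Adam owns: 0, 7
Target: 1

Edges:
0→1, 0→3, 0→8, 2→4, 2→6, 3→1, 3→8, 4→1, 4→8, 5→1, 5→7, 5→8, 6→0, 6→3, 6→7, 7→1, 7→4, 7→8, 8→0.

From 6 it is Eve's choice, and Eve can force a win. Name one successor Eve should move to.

3

A0 = {1}
A1: add {3, 4, 5} — 3 (Eve) has 3→1; 4 (Eve) has 4→1; 5 (Eve) has 5→1.
A2: add {2, 6} — 2 (Eve) has 2→4; 6 (Eve) has 6→3.
A3 = A2; e.g. 0 (Adam) can still go to 8. Fixed point.
From 6, successor 3 is in the attractor (rank 1); the other successors 0, 7 are not.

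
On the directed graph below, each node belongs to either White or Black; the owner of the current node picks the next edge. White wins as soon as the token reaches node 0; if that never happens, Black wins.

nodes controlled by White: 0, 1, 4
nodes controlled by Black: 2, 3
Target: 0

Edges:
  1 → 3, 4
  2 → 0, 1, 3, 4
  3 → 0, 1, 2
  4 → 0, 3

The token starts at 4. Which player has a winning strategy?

A0 = {0}
A1: add {4} — 4 (White) has 4→0.
4 ∈ A1, so White can force the target.

White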